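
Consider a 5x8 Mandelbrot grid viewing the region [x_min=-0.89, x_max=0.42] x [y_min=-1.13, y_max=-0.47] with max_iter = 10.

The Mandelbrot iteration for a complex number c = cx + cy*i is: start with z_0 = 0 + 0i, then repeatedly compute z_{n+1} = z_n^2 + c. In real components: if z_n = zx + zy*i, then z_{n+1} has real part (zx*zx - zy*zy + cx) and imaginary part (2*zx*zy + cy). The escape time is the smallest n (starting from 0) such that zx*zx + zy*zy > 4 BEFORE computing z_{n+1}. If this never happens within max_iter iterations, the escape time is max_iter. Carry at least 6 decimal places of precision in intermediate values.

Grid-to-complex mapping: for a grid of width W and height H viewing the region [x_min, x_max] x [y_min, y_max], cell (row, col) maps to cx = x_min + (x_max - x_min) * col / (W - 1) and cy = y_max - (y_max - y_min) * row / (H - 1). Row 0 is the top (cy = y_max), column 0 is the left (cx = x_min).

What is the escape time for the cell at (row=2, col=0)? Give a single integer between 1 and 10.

z_0 = 0 + 0i, c = -0.8900 + -0.6586i
Iter 1: z = -0.8900 + -0.6586i, |z|^2 = 1.2258
Iter 2: z = -0.5316 + 0.5137i, |z|^2 = 0.5465
Iter 3: z = -0.8713 + -1.2047i, |z|^2 = 2.2105
Iter 4: z = -1.5823 + 1.4407i, |z|^2 = 4.5793
Escaped at iteration 4

Answer: 4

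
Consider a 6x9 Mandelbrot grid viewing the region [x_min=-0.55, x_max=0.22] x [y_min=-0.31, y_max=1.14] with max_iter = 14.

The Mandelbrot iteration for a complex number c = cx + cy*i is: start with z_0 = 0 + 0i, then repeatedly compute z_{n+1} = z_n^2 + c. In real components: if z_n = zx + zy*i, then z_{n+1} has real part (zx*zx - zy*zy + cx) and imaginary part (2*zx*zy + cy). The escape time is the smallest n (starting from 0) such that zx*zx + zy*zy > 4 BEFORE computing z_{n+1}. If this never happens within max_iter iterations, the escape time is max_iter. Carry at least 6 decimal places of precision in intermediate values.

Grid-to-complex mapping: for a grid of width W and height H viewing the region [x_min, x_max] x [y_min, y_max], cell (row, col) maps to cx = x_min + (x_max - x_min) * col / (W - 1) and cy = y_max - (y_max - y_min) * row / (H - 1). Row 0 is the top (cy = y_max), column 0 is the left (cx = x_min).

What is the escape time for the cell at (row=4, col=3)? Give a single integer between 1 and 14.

Answer: 14

Derivation:
z_0 = 0 + 0i, c = -0.0880 + 0.4150i
Iter 1: z = -0.0880 + 0.4150i, |z|^2 = 0.1800
Iter 2: z = -0.2525 + 0.3420i, |z|^2 = 0.1807
Iter 3: z = -0.1412 + 0.2423i, |z|^2 = 0.0787
Iter 4: z = -0.1268 + 0.3466i, |z|^2 = 0.1362
Iter 5: z = -0.1920 + 0.3271i, |z|^2 = 0.1439
Iter 6: z = -0.1581 + 0.2894i, |z|^2 = 0.1087
Iter 7: z = -0.1467 + 0.3235i, |z|^2 = 0.1262
Iter 8: z = -0.1711 + 0.3201i, |z|^2 = 0.1317
Iter 9: z = -0.1612 + 0.3055i, |z|^2 = 0.1193
Iter 10: z = -0.1553 + 0.3165i, |z|^2 = 0.1243
Iter 11: z = -0.1641 + 0.3167i, |z|^2 = 0.1272
Iter 12: z = -0.1614 + 0.3111i, |z|^2 = 0.1228
Iter 13: z = -0.1587 + 0.3146i, |z|^2 = 0.1242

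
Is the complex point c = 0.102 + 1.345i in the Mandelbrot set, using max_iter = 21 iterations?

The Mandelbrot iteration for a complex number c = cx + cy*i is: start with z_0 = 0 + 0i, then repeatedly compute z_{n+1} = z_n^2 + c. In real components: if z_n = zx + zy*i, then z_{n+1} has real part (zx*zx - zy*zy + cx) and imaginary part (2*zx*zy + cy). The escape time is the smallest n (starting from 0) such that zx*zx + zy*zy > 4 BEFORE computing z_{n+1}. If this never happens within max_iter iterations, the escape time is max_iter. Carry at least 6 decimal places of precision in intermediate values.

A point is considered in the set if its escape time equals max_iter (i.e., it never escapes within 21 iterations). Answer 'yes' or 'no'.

Answer: no

Derivation:
z_0 = 0 + 0i, c = 0.1020 + 1.3450i
Iter 1: z = 0.1020 + 1.3450i, |z|^2 = 1.8194
Iter 2: z = -1.6966 + 1.6194i, |z|^2 = 5.5009
Escaped at iteration 2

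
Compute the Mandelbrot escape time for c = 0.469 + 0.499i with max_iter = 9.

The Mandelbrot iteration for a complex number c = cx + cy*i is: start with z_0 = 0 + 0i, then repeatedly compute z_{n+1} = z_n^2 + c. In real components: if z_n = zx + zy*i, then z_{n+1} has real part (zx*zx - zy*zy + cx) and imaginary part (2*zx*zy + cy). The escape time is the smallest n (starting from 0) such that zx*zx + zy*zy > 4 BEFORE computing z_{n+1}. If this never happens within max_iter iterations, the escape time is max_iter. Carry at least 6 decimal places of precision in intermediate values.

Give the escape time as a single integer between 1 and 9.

Answer: 5

Derivation:
z_0 = 0 + 0i, c = 0.4690 + 0.4990i
Iter 1: z = 0.4690 + 0.4990i, |z|^2 = 0.4690
Iter 2: z = 0.4400 + 0.9671i, |z|^2 = 1.1288
Iter 3: z = -0.2726 + 1.3499i, |z|^2 = 1.8967
Iter 4: z = -1.2790 + -0.2371i, |z|^2 = 1.6920
Iter 5: z = 2.0486 + 1.1055i, |z|^2 = 5.4190
Escaped at iteration 5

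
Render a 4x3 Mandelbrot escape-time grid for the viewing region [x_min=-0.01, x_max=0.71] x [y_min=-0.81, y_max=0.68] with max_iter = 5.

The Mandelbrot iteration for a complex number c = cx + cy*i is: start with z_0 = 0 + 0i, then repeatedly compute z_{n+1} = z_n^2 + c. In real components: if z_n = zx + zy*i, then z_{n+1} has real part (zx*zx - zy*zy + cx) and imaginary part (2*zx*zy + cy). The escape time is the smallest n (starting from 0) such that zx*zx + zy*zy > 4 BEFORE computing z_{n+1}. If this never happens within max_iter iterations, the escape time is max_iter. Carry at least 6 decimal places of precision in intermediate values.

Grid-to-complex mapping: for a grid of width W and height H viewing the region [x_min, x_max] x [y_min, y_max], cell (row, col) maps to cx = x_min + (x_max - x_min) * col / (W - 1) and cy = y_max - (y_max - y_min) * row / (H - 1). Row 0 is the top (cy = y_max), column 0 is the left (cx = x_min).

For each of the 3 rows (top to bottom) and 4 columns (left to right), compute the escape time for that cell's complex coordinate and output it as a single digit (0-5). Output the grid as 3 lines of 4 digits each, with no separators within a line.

(row=0, col=0): c = -0.0100 + 0.6800i → escape time 5
(row=0, col=1): c = 0.2300 + 0.6800i → escape time 5
(row=0, col=2): c = 0.4700 + 0.6800i → escape time 4
(row=0, col=3): c = 0.7100 + 0.6800i → escape time 3
(row=1, col=0): c = -0.0100 + -0.0650i → escape time 5
(row=1, col=1): c = 0.2300 + -0.0650i → escape time 5
(row=1, col=2): c = 0.4700 + -0.0650i → escape time 5
(row=1, col=3): c = 0.7100 + -0.0650i → escape time 3
(row=2, col=0): c = -0.0100 + -0.8100i → escape time 5
(row=2, col=1): c = 0.2300 + -0.8100i → escape time 5
(row=2, col=2): c = 0.4700 + -0.8100i → escape time 3
(row=2, col=3): c = 0.7100 + -0.8100i → escape time 2

Answer: 5543
5553
5532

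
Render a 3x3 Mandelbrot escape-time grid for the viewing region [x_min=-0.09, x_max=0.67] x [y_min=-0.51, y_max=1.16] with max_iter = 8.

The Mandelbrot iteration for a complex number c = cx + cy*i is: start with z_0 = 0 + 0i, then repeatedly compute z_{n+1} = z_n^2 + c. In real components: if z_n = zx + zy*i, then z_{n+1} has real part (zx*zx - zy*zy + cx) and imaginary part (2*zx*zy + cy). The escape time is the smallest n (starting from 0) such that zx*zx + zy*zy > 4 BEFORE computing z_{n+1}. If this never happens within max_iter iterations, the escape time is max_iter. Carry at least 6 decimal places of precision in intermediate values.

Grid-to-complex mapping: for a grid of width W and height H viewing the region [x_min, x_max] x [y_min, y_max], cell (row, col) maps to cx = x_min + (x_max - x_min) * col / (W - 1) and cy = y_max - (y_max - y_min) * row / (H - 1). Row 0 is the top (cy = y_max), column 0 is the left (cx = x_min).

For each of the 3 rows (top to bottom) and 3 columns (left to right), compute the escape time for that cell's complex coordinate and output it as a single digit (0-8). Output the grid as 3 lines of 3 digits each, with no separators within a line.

Answer: 422
883
883

Derivation:
(row=0, col=0): c = -0.0900 + 1.1600i → escape time 4
(row=0, col=1): c = 0.2900 + 1.1600i → escape time 2
(row=0, col=2): c = 0.6700 + 1.1600i → escape time 2
(row=1, col=0): c = -0.0900 + 0.3250i → escape time 8
(row=1, col=1): c = 0.2900 + 0.3250i → escape time 8
(row=1, col=2): c = 0.6700 + 0.3250i → escape time 3
(row=2, col=0): c = -0.0900 + -0.5100i → escape time 8
(row=2, col=1): c = 0.2900 + -0.5100i → escape time 8
(row=2, col=2): c = 0.6700 + -0.5100i → escape time 3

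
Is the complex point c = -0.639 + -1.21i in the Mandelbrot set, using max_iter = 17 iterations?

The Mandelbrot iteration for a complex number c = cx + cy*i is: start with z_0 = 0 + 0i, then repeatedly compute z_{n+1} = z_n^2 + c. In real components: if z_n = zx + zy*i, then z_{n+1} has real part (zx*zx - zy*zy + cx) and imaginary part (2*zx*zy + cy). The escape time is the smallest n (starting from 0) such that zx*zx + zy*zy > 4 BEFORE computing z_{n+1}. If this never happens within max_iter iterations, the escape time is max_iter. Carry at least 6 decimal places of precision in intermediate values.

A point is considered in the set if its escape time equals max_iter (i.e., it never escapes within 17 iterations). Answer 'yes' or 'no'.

z_0 = 0 + 0i, c = -0.6390 + -1.2100i
Iter 1: z = -0.6390 + -1.2100i, |z|^2 = 1.8724
Iter 2: z = -1.6948 + 0.3364i, |z|^2 = 2.9854
Iter 3: z = 2.1201 + -2.3502i, |z|^2 = 10.0183
Escaped at iteration 3

Answer: no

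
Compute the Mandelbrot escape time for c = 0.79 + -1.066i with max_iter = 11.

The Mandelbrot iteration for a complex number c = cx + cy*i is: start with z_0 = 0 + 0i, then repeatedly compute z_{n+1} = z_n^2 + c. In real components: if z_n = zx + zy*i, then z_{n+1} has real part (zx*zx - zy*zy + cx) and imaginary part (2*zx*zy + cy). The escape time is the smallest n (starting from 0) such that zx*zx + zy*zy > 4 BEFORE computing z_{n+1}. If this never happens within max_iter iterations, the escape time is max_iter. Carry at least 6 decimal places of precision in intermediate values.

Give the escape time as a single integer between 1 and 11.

Answer: 2

Derivation:
z_0 = 0 + 0i, c = 0.7900 + -1.0660i
Iter 1: z = 0.7900 + -1.0660i, |z|^2 = 1.7605
Iter 2: z = 0.2777 + -2.7503i, |z|^2 = 7.6412
Escaped at iteration 2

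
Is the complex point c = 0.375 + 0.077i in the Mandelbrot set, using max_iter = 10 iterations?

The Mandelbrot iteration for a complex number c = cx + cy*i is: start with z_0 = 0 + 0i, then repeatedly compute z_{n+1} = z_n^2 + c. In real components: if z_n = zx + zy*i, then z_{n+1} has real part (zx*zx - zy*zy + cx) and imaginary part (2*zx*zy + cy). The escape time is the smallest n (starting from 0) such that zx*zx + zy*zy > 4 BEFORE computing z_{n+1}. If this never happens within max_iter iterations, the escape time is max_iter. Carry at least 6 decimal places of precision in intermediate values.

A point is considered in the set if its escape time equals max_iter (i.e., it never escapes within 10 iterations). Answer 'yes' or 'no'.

Answer: yes

Derivation:
z_0 = 0 + 0i, c = 0.3750 + 0.0770i
Iter 1: z = 0.3750 + 0.0770i, |z|^2 = 0.1466
Iter 2: z = 0.5097 + 0.1347i, |z|^2 = 0.2779
Iter 3: z = 0.6166 + 0.2144i, |z|^2 = 0.4262
Iter 4: z = 0.7093 + 0.3414i, |z|^2 = 0.6196
Iter 5: z = 0.7616 + 0.5613i, |z|^2 = 0.8950
Iter 6: z = 0.6400 + 0.9318i, |z|^2 = 1.2779
Iter 7: z = -0.0838 + 1.2697i, |z|^2 = 1.6191
Iter 8: z = -1.2301 + -0.1358i, |z|^2 = 1.5315
Iter 9: z = 1.8697 + 0.4110i, |z|^2 = 3.6646
Did not escape in 10 iterations → in set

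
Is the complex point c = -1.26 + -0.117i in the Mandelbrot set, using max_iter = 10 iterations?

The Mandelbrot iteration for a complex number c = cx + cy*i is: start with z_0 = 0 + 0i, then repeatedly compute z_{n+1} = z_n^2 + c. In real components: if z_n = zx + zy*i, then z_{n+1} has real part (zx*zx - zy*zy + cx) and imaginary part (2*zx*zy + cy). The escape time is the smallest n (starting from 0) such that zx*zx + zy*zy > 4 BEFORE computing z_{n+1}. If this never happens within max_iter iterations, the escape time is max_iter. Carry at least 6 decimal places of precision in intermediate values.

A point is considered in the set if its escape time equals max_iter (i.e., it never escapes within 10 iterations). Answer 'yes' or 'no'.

Answer: yes

Derivation:
z_0 = 0 + 0i, c = -1.2600 + -0.1170i
Iter 1: z = -1.2600 + -0.1170i, |z|^2 = 1.6013
Iter 2: z = 0.3139 + 0.1778i, |z|^2 = 0.1302
Iter 3: z = -1.1931 + -0.0053i, |z|^2 = 1.4235
Iter 4: z = 0.1634 + -0.1042i, |z|^2 = 0.0376
Iter 5: z = -1.2442 + -0.1511i, |z|^2 = 1.5707
Iter 6: z = 0.2651 + 0.2589i, |z|^2 = 0.1373
Iter 7: z = -1.2568 + 0.0203i, |z|^2 = 1.5798
Iter 8: z = 0.3190 + -0.1680i, |z|^2 = 0.1300
Iter 9: z = -1.1864 + -0.2242i, |z|^2 = 1.4579
Did not escape in 10 iterations → in set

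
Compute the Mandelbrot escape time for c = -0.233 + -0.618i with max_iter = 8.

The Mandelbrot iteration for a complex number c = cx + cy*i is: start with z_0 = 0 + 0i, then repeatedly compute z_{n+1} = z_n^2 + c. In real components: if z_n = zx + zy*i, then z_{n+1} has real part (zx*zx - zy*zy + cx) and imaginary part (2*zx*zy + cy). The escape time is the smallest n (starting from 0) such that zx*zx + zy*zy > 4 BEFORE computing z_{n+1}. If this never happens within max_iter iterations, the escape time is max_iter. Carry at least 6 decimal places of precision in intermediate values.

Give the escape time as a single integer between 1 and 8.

z_0 = 0 + 0i, c = -0.2330 + -0.6180i
Iter 1: z = -0.2330 + -0.6180i, |z|^2 = 0.4362
Iter 2: z = -0.5606 + -0.3300i, |z|^2 = 0.4232
Iter 3: z = -0.0276 + -0.2480i, |z|^2 = 0.0622
Iter 4: z = -0.2937 + -0.6043i, |z|^2 = 0.4515
Iter 5: z = -0.5119 + -0.2630i, |z|^2 = 0.3312
Iter 6: z = -0.0401 + -0.3487i, |z|^2 = 0.1232
Iter 7: z = -0.3530 + -0.5900i, |z|^2 = 0.4727

Answer: 8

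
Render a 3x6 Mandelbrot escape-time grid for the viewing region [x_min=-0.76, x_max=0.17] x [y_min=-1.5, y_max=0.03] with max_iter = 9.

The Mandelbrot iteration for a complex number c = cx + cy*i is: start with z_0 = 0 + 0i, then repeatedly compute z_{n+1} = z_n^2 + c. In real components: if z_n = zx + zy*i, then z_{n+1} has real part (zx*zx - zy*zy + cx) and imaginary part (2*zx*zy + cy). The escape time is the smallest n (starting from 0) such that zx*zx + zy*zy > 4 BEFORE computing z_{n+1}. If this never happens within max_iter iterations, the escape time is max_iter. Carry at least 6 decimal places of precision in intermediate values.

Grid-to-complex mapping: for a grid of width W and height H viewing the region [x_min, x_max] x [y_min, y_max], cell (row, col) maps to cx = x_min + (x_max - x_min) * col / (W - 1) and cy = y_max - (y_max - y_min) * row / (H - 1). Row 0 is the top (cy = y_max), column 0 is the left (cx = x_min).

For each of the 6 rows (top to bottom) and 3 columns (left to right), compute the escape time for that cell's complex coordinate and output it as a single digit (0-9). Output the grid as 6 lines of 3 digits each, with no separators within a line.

(row=0, col=0): c = -0.7600 + 0.0300i → escape time 9
(row=0, col=1): c = -0.2950 + 0.0300i → escape time 9
(row=0, col=2): c = 0.1700 + 0.0300i → escape time 9
(row=1, col=0): c = -0.7600 + -0.2760i → escape time 9
(row=1, col=1): c = -0.2950 + -0.2760i → escape time 9
(row=1, col=2): c = 0.1700 + -0.2760i → escape time 9
(row=2, col=0): c = -0.7600 + -0.5820i → escape time 6
(row=2, col=1): c = -0.2950 + -0.5820i → escape time 9
(row=2, col=2): c = 0.1700 + -0.5820i → escape time 9
(row=3, col=0): c = -0.7600 + -0.8880i → escape time 4
(row=3, col=1): c = -0.2950 + -0.8880i → escape time 7
(row=3, col=2): c = 0.1700 + -0.8880i → escape time 5
(row=4, col=0): c = -0.7600 + -1.1940i → escape time 3
(row=4, col=1): c = -0.2950 + -1.1940i → escape time 3
(row=4, col=2): c = 0.1700 + -1.1940i → escape time 2
(row=5, col=0): c = -0.7600 + -1.5000i → escape time 2
(row=5, col=1): c = -0.2950 + -1.5000i → escape time 2
(row=5, col=2): c = 0.1700 + -1.5000i → escape time 2

Answer: 999
999
699
475
332
222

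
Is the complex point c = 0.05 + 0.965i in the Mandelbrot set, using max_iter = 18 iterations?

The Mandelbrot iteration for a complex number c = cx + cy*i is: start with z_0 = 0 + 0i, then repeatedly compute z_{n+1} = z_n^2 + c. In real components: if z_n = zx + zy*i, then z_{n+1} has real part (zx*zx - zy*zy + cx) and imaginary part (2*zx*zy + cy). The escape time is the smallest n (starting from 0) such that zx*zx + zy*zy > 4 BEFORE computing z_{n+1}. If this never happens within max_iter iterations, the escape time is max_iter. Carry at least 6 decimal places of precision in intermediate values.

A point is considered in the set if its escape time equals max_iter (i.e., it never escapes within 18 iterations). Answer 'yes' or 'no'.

Answer: no

Derivation:
z_0 = 0 + 0i, c = 0.0500 + 0.9650i
Iter 1: z = 0.0500 + 0.9650i, |z|^2 = 0.9337
Iter 2: z = -0.8787 + 1.0615i, |z|^2 = 1.8989
Iter 3: z = -0.3046 + -0.9005i, |z|^2 = 0.9038
Iter 4: z = -0.6682 + 1.5136i, |z|^2 = 2.7376
Iter 5: z = -1.7947 + -1.0577i, |z|^2 = 4.3397
Escaped at iteration 5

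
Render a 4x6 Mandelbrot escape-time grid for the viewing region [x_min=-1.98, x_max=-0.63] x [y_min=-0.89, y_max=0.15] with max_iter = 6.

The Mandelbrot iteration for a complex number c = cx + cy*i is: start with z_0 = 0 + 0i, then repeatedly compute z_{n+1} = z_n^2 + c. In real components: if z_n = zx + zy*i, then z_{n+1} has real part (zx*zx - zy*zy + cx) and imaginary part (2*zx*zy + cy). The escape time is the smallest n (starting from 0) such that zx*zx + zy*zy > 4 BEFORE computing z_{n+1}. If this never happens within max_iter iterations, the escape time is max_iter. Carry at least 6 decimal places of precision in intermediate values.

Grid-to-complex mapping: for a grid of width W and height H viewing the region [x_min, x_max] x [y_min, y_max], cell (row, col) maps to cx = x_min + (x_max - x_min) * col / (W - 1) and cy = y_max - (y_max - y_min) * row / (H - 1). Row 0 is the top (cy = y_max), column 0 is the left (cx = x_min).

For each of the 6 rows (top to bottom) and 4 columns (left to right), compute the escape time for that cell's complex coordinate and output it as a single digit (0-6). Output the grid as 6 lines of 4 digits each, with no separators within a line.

(row=0, col=0): c = -1.9800 + 0.1500i → escape time 3
(row=0, col=1): c = -1.5300 + 0.1500i → escape time 5
(row=0, col=2): c = -1.0800 + 0.1500i → escape time 6
(row=0, col=3): c = -0.6300 + 0.1500i → escape time 6
(row=1, col=0): c = -1.9800 + -0.0580i → escape time 4
(row=1, col=1): c = -1.5300 + -0.0580i → escape time 6
(row=1, col=2): c = -1.0800 + -0.0580i → escape time 6
(row=1, col=3): c = -0.6300 + -0.0580i → escape time 6
(row=2, col=0): c = -1.9800 + -0.2660i → escape time 2
(row=2, col=1): c = -1.5300 + -0.2660i → escape time 5
(row=2, col=2): c = -1.0800 + -0.2660i → escape time 6
(row=2, col=3): c = -0.6300 + -0.2660i → escape time 6
(row=3, col=0): c = -1.9800 + -0.4740i → escape time 1
(row=3, col=1): c = -1.5300 + -0.4740i → escape time 3
(row=3, col=2): c = -1.0800 + -0.4740i → escape time 5
(row=3, col=3): c = -0.6300 + -0.4740i → escape time 6
(row=4, col=0): c = -1.9800 + -0.6820i → escape time 1
(row=4, col=1): c = -1.5300 + -0.6820i → escape time 3
(row=4, col=2): c = -1.0800 + -0.6820i → escape time 3
(row=4, col=3): c = -0.6300 + -0.6820i → escape time 6
(row=5, col=0): c = -1.9800 + -0.8900i → escape time 1
(row=5, col=1): c = -1.5300 + -0.8900i → escape time 3
(row=5, col=2): c = -1.0800 + -0.8900i → escape time 3
(row=5, col=3): c = -0.6300 + -0.8900i → escape time 4

Answer: 3566
4666
2566
1356
1336
1334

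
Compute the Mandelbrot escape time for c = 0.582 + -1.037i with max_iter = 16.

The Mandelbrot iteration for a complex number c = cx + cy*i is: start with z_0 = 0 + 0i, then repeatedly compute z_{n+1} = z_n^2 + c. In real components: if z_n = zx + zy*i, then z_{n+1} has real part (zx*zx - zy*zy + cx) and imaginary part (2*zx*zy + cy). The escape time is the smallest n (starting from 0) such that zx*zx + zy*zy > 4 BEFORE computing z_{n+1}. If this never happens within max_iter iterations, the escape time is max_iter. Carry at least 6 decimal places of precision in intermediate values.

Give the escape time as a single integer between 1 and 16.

Answer: 2

Derivation:
z_0 = 0 + 0i, c = 0.5820 + -1.0370i
Iter 1: z = 0.5820 + -1.0370i, |z|^2 = 1.4141
Iter 2: z = -0.1546 + -2.2441i, |z|^2 = 5.0598
Escaped at iteration 2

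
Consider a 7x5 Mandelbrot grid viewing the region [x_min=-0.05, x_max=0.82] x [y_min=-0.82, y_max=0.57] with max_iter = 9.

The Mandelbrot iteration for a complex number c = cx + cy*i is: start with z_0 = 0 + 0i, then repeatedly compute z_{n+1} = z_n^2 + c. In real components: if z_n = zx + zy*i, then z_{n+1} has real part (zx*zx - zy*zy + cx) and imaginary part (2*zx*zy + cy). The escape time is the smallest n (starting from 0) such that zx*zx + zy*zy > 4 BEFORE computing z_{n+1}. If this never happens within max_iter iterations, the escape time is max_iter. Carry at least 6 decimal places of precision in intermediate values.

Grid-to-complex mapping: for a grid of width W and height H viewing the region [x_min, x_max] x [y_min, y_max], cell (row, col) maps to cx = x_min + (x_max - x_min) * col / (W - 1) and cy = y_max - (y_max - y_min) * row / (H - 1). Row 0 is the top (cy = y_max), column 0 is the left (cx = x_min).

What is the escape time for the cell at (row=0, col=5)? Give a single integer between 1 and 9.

Answer: 3

Derivation:
z_0 = 0 + 0i, c = 0.6750 + 0.5700i
Iter 1: z = 0.6750 + 0.5700i, |z|^2 = 0.7805
Iter 2: z = 0.8057 + 1.3395i, |z|^2 = 2.4435
Iter 3: z = -0.4701 + 2.7285i, |z|^2 = 7.6659
Escaped at iteration 3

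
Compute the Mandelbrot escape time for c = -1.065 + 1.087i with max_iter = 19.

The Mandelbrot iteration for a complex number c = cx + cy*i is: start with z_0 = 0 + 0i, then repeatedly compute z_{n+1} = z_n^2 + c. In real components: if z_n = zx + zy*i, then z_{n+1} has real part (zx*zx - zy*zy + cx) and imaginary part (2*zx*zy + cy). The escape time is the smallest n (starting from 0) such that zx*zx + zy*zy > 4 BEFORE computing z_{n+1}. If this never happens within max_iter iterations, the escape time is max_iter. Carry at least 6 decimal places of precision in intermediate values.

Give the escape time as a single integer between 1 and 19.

Answer: 3

Derivation:
z_0 = 0 + 0i, c = -1.0650 + 1.0870i
Iter 1: z = -1.0650 + 1.0870i, |z|^2 = 2.3158
Iter 2: z = -1.1123 + -1.2283i, |z|^2 = 2.7461
Iter 3: z = -1.3364 + 3.8196i, |z|^2 = 16.3755
Escaped at iteration 3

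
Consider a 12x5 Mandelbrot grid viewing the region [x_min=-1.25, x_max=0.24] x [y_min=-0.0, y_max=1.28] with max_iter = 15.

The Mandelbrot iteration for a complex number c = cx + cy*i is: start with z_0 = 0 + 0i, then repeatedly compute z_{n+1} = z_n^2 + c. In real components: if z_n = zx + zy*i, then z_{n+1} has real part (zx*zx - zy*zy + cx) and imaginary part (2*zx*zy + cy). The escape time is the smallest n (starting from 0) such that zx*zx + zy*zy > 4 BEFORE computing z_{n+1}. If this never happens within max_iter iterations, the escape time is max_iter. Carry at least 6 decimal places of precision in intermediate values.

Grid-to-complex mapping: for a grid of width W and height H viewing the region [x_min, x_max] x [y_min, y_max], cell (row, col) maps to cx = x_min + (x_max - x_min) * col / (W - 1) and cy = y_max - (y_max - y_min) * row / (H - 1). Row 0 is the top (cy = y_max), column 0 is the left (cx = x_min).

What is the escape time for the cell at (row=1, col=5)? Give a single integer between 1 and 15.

z_0 = 0 + 0i, c = -0.5727 + 0.9600i
Iter 1: z = -0.5727 + 0.9600i, |z|^2 = 1.2496
Iter 2: z = -1.1663 + -0.1396i, |z|^2 = 1.3798
Iter 3: z = 0.7681 + 1.2857i, |z|^2 = 2.2430
Iter 4: z = -1.6359 + 2.9350i, |z|^2 = 11.2904
Escaped at iteration 4

Answer: 4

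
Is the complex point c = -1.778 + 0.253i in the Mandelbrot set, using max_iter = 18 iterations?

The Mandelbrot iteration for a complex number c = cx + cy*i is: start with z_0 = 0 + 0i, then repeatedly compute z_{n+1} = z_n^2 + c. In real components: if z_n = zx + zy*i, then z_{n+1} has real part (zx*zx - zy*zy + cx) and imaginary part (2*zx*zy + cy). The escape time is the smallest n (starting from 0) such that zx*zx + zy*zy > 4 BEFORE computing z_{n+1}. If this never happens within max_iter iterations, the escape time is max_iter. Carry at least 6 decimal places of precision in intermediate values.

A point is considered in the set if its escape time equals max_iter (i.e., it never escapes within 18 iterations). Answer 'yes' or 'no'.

Answer: no

Derivation:
z_0 = 0 + 0i, c = -1.7780 + 0.2530i
Iter 1: z = -1.7780 + 0.2530i, |z|^2 = 3.2253
Iter 2: z = 1.3193 + -0.6467i, |z|^2 = 2.1587
Iter 3: z = -0.4557 + -1.4533i, |z|^2 = 2.3196
Iter 4: z = -3.6823 + 1.5775i, |z|^2 = 16.0480
Escaped at iteration 4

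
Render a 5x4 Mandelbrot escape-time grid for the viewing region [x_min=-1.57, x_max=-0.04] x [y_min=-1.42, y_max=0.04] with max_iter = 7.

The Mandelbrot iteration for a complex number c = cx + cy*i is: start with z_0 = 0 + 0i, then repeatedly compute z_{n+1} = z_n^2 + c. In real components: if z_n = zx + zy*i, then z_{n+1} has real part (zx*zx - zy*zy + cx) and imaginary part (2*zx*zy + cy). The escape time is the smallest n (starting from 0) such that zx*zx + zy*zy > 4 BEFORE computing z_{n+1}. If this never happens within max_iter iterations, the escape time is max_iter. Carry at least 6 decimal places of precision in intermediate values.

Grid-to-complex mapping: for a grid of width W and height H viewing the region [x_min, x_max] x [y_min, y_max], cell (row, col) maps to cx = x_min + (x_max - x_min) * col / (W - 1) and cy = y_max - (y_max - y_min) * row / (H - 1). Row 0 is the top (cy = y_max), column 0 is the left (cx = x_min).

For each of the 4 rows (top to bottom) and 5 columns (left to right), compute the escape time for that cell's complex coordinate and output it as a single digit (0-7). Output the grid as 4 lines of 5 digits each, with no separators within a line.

Answer: 77777
36777
33357
12222

Derivation:
(row=0, col=0): c = -1.5700 + 0.0400i → escape time 7
(row=0, col=1): c = -1.1875 + 0.0400i → escape time 7
(row=0, col=2): c = -0.8050 + 0.0400i → escape time 7
(row=0, col=3): c = -0.4225 + 0.0400i → escape time 7
(row=0, col=4): c = -0.0400 + 0.0400i → escape time 7
(row=1, col=0): c = -1.5700 + -0.4467i → escape time 3
(row=1, col=1): c = -1.1875 + -0.4467i → escape time 6
(row=1, col=2): c = -0.8050 + -0.4467i → escape time 7
(row=1, col=3): c = -0.4225 + -0.4467i → escape time 7
(row=1, col=4): c = -0.0400 + -0.4467i → escape time 7
(row=2, col=0): c = -1.5700 + -0.9333i → escape time 3
(row=2, col=1): c = -1.1875 + -0.9333i → escape time 3
(row=2, col=2): c = -0.8050 + -0.9333i → escape time 3
(row=2, col=3): c = -0.4225 + -0.9333i → escape time 5
(row=2, col=4): c = -0.0400 + -0.9333i → escape time 7
(row=3, col=0): c = -1.5700 + -1.4200i → escape time 1
(row=3, col=1): c = -1.1875 + -1.4200i → escape time 2
(row=3, col=2): c = -0.8050 + -1.4200i → escape time 2
(row=3, col=3): c = -0.4225 + -1.4200i → escape time 2
(row=3, col=4): c = -0.0400 + -1.4200i → escape time 2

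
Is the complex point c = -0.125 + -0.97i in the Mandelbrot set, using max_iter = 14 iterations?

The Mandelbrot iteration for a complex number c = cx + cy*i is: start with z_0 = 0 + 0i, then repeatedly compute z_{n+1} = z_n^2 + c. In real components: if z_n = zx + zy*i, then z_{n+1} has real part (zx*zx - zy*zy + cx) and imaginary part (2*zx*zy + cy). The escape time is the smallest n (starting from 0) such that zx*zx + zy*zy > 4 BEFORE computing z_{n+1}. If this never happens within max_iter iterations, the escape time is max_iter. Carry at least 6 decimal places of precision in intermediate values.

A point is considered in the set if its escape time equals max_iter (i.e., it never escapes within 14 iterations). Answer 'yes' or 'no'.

Answer: yes

Derivation:
z_0 = 0 + 0i, c = -0.1250 + -0.9700i
Iter 1: z = -0.1250 + -0.9700i, |z|^2 = 0.9565
Iter 2: z = -1.0503 + -0.7275i, |z|^2 = 1.6323
Iter 3: z = 0.4488 + 0.5582i, |z|^2 = 0.5130
Iter 4: z = -0.2351 + -0.4690i, |z|^2 = 0.2752
Iter 5: z = -0.2897 + -0.7495i, |z|^2 = 0.6457
Iter 6: z = -0.6028 + -0.5358i, |z|^2 = 0.6505
Iter 7: z = -0.0487 + -0.3240i, |z|^2 = 0.1074
Iter 8: z = -0.2276 + -0.9385i, |z|^2 = 0.9325
Iter 9: z = -0.9539 + -0.5428i, |z|^2 = 1.2045
Iter 10: z = 0.4904 + 0.0655i, |z|^2 = 0.2447
Iter 11: z = 0.1112 + -0.9058i, |z|^2 = 0.8328
Iter 12: z = -0.9331 + -1.1714i, |z|^2 = 2.2428
Iter 13: z = -0.6264 + 1.2160i, |z|^2 = 1.8711
Did not escape in 14 iterations → in set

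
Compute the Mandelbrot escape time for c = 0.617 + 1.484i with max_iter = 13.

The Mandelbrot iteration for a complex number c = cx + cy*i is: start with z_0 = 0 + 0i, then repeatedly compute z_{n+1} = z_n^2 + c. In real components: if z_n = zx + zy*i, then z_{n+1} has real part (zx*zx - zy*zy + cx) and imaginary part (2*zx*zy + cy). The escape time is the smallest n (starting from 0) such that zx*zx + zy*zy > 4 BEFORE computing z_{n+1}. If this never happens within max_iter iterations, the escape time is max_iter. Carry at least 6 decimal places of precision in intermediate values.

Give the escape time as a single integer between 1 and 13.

z_0 = 0 + 0i, c = 0.6170 + 1.4840i
Iter 1: z = 0.6170 + 1.4840i, |z|^2 = 2.5829
Iter 2: z = -1.2046 + 3.3153i, |z|^2 = 12.4419
Escaped at iteration 2

Answer: 2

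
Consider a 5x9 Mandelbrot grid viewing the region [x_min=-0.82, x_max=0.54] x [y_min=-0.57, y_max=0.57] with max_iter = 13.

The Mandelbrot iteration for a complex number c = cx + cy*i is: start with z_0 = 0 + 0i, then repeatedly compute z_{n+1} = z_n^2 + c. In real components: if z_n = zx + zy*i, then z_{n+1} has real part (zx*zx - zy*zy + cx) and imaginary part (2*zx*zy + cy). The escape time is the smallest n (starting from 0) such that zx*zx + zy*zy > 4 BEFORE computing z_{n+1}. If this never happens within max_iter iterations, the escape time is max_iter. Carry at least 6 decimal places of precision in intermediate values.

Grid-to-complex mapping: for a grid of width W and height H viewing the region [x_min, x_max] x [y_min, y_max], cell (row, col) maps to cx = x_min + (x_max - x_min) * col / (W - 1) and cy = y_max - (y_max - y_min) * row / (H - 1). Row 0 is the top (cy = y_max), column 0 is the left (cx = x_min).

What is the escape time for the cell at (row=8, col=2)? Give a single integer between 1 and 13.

Answer: 13

Derivation:
z_0 = 0 + 0i, c = -0.1400 + -0.5700i
Iter 1: z = -0.1400 + -0.5700i, |z|^2 = 0.3445
Iter 2: z = -0.4453 + -0.4104i, |z|^2 = 0.3667
Iter 3: z = -0.1101 + -0.2045i, |z|^2 = 0.0539
Iter 4: z = -0.1697 + -0.5250i, |z|^2 = 0.3044
Iter 5: z = -0.3868 + -0.3918i, |z|^2 = 0.3031
Iter 6: z = -0.1439 + -0.2669i, |z|^2 = 0.0919
Iter 7: z = -0.1905 + -0.4932i, |z|^2 = 0.2795
Iter 8: z = -0.3469 + -0.3821i, |z|^2 = 0.2664
Iter 9: z = -0.1656 + -0.3049i, |z|^2 = 0.1204
Iter 10: z = -0.2055 + -0.4690i, |z|^2 = 0.2622
Iter 11: z = -0.3177 + -0.3772i, |z|^2 = 0.2432
Iter 12: z = -0.1814 + -0.3303i, |z|^2 = 0.1420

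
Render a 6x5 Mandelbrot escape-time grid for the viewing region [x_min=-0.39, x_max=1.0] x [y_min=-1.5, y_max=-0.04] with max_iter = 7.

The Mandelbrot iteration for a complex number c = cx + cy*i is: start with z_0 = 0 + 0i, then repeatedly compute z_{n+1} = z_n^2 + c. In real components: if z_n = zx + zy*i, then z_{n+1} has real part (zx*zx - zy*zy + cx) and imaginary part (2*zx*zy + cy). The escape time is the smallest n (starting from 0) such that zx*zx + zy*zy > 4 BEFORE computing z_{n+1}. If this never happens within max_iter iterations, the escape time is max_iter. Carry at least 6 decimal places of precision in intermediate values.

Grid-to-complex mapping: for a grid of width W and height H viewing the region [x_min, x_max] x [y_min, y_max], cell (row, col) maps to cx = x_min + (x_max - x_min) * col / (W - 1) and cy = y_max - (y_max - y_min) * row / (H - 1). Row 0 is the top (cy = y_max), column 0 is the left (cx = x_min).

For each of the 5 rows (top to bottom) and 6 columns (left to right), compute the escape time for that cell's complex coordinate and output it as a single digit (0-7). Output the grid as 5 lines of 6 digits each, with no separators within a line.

(row=0, col=0): c = -0.3900 + -0.0400i → escape time 7
(row=0, col=1): c = -0.1120 + -0.0400i → escape time 7
(row=0, col=2): c = 0.1660 + -0.0400i → escape time 7
(row=0, col=3): c = 0.4440 + -0.0400i → escape time 6
(row=0, col=4): c = 0.7220 + -0.0400i → escape time 3
(row=0, col=5): c = 1.0000 + -0.0400i → escape time 2
(row=1, col=0): c = -0.3900 + -0.4050i → escape time 7
(row=1, col=1): c = -0.1120 + -0.4050i → escape time 7
(row=1, col=2): c = 0.1660 + -0.4050i → escape time 7
(row=1, col=3): c = 0.4440 + -0.4050i → escape time 7
(row=1, col=4): c = 0.7220 + -0.4050i → escape time 3
(row=1, col=5): c = 1.0000 + -0.4050i → escape time 2
(row=2, col=0): c = -0.3900 + -0.7700i → escape time 7
(row=2, col=1): c = -0.1120 + -0.7700i → escape time 7
(row=2, col=2): c = 0.1660 + -0.7700i → escape time 6
(row=2, col=3): c = 0.4440 + -0.7700i → escape time 4
(row=2, col=4): c = 0.7220 + -0.7700i → escape time 3
(row=2, col=5): c = 1.0000 + -0.7700i → escape time 2
(row=3, col=0): c = -0.3900 + -1.1350i → escape time 4
(row=3, col=1): c = -0.1120 + -1.1350i → escape time 5
(row=3, col=2): c = 0.1660 + -1.1350i → escape time 3
(row=3, col=3): c = 0.4440 + -1.1350i → escape time 2
(row=3, col=4): c = 0.7220 + -1.1350i → escape time 2
(row=3, col=5): c = 1.0000 + -1.1350i → escape time 2
(row=4, col=0): c = -0.3900 + -1.5000i → escape time 2
(row=4, col=1): c = -0.1120 + -1.5000i → escape time 2
(row=4, col=2): c = 0.1660 + -1.5000i → escape time 2
(row=4, col=3): c = 0.4440 + -1.5000i → escape time 2
(row=4, col=4): c = 0.7220 + -1.5000i → escape time 2
(row=4, col=5): c = 1.0000 + -1.5000i → escape time 2

Answer: 777632
777732
776432
453222
222222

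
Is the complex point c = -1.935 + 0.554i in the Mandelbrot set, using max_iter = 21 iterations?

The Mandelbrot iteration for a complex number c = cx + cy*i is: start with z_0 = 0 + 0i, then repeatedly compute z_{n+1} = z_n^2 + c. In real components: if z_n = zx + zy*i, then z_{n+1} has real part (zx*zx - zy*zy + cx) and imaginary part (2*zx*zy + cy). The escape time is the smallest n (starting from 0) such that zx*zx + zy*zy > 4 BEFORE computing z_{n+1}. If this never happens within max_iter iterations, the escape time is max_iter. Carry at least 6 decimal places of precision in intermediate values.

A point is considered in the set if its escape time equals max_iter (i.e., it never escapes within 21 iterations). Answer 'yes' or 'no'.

z_0 = 0 + 0i, c = -1.9350 + 0.5540i
Iter 1: z = -1.9350 + 0.5540i, |z|^2 = 4.0511
Escaped at iteration 1

Answer: no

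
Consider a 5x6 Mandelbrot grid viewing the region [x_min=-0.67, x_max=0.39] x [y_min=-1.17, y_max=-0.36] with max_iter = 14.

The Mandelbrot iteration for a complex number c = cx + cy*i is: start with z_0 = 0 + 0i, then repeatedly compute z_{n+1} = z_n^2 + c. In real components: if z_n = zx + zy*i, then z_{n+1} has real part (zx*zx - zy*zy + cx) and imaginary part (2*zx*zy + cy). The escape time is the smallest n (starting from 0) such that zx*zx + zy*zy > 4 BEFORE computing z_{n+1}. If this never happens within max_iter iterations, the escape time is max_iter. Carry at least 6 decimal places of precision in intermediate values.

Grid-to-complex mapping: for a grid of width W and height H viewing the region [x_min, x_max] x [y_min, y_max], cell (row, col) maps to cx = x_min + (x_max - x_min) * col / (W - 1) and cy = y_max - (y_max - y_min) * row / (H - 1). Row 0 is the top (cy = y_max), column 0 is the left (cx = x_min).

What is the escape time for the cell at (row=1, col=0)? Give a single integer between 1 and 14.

Answer: 8

Derivation:
z_0 = 0 + 0i, c = -0.6700 + -0.5220i
Iter 1: z = -0.6700 + -0.5220i, |z|^2 = 0.7214
Iter 2: z = -0.4936 + 0.1775i, |z|^2 = 0.2751
Iter 3: z = -0.4579 + -0.6972i, |z|^2 = 0.6957
Iter 4: z = -0.9464 + 0.1165i, |z|^2 = 0.9093
Iter 5: z = 0.2122 + -0.7424i, |z|^2 = 0.5963
Iter 6: z = -1.1762 + -0.8371i, |z|^2 = 2.0842
Iter 7: z = 0.0128 + 1.4472i, |z|^2 = 2.0944
Iter 8: z = -2.7641 + -0.4851i, |z|^2 = 7.8756
Escaped at iteration 8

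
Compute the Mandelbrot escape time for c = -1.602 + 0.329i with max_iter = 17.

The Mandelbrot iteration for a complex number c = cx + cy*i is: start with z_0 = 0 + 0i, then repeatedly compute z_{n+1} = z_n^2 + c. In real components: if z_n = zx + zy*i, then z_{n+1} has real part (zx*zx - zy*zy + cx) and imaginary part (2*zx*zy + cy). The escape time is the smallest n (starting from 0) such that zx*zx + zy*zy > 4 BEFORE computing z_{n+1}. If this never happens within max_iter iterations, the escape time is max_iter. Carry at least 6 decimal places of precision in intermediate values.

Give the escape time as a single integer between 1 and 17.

z_0 = 0 + 0i, c = -1.6020 + 0.3290i
Iter 1: z = -1.6020 + 0.3290i, |z|^2 = 2.6746
Iter 2: z = 0.8562 + -0.7251i, |z|^2 = 1.2588
Iter 3: z = -1.3948 + -0.9126i, |z|^2 = 2.7783
Iter 4: z = -0.4895 + 2.8748i, |z|^2 = 8.5043
Escaped at iteration 4

Answer: 4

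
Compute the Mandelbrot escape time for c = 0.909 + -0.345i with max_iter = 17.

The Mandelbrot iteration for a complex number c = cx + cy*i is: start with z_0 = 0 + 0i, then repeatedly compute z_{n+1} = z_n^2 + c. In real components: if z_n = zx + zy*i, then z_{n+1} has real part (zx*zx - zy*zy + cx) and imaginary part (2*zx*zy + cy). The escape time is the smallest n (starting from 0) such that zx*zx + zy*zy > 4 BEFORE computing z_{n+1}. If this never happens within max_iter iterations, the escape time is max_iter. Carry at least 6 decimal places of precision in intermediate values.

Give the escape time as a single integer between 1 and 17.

z_0 = 0 + 0i, c = 0.9090 + -0.3450i
Iter 1: z = 0.9090 + -0.3450i, |z|^2 = 0.9453
Iter 2: z = 1.6163 + -0.9722i, |z|^2 = 3.5575
Iter 3: z = 2.5761 + -3.4877i, |z|^2 = 18.8002
Escaped at iteration 3

Answer: 3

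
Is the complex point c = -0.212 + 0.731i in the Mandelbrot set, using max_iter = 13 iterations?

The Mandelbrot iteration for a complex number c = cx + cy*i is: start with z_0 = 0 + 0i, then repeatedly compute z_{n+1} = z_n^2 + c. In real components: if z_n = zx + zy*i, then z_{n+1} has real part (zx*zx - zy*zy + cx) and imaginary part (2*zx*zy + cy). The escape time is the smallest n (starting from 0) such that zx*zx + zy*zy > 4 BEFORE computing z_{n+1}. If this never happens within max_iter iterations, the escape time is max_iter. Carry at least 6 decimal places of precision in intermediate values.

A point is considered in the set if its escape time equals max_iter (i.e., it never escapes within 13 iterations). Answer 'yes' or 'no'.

z_0 = 0 + 0i, c = -0.2120 + 0.7310i
Iter 1: z = -0.2120 + 0.7310i, |z|^2 = 0.5793
Iter 2: z = -0.7014 + 0.4211i, |z|^2 = 0.6693
Iter 3: z = 0.1027 + 0.1403i, |z|^2 = 0.0302
Iter 4: z = -0.2211 + 0.7598i, |z|^2 = 0.6262
Iter 5: z = -0.7404 + 0.3949i, |z|^2 = 0.7042
Iter 6: z = 0.1803 + 0.1462i, |z|^2 = 0.0539
Iter 7: z = -0.2009 + 0.7837i, |z|^2 = 0.6545
Iter 8: z = -0.7858 + 0.4162i, |z|^2 = 0.7907
Iter 9: z = 0.2323 + 0.0769i, |z|^2 = 0.0599
Iter 10: z = -0.1639 + 0.7668i, |z|^2 = 0.6148
Iter 11: z = -0.7730 + 0.4796i, |z|^2 = 0.8276
Iter 12: z = 0.1556 + -0.0105i, |z|^2 = 0.0243
Did not escape in 13 iterations → in set

Answer: yes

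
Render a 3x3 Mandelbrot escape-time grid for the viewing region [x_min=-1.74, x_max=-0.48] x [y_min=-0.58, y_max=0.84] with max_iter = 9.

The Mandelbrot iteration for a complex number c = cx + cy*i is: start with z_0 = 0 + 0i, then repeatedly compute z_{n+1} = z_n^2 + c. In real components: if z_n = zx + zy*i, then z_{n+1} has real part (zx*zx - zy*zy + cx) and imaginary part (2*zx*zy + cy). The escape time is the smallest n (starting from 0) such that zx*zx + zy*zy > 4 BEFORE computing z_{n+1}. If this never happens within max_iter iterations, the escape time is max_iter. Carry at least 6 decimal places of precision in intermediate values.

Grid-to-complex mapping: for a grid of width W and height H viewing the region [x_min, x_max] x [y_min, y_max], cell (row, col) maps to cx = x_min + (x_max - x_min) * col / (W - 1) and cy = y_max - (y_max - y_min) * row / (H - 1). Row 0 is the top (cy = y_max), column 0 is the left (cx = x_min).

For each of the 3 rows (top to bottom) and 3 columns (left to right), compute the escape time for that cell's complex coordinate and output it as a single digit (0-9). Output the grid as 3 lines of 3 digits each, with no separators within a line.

(row=0, col=0): c = -1.7400 + 0.8400i → escape time 2
(row=0, col=1): c = -1.1100 + 0.8400i → escape time 3
(row=0, col=2): c = -0.4800 + 0.8400i → escape time 5
(row=1, col=0): c = -1.7400 + 0.1300i → escape time 4
(row=1, col=1): c = -1.1100 + 0.1300i → escape time 9
(row=1, col=2): c = -0.4800 + 0.1300i → escape time 9
(row=2, col=0): c = -1.7400 + -0.5800i → escape time 3
(row=2, col=1): c = -1.1100 + -0.5800i → escape time 4
(row=2, col=2): c = -0.4800 + -0.5800i → escape time 9

Answer: 235
499
349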